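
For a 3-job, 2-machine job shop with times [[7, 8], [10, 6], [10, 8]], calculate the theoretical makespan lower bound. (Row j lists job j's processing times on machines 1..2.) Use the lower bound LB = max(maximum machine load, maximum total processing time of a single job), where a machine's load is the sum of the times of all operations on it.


Machine loads:
  Machine 1: 7 + 10 + 10 = 27
  Machine 2: 8 + 6 + 8 = 22
Max machine load = 27
Job totals:
  Job 1: 15
  Job 2: 16
  Job 3: 18
Max job total = 18
Lower bound = max(27, 18) = 27

27


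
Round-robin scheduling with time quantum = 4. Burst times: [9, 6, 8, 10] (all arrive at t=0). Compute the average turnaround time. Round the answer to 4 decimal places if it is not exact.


Time quantum = 4
Execution trace:
  J1 runs 4 units, time = 4
  J2 runs 4 units, time = 8
  J3 runs 4 units, time = 12
  J4 runs 4 units, time = 16
  J1 runs 4 units, time = 20
  J2 runs 2 units, time = 22
  J3 runs 4 units, time = 26
  J4 runs 4 units, time = 30
  J1 runs 1 units, time = 31
  J4 runs 2 units, time = 33
Finish times: [31, 22, 26, 33]
Average turnaround = 112/4 = 28.0

28.0


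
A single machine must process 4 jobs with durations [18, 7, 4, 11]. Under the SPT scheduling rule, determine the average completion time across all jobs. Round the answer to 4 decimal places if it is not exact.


Sort jobs by processing time (SPT order): [4, 7, 11, 18]
Compute completion times sequentially:
  Job 1: processing = 4, completes at 4
  Job 2: processing = 7, completes at 11
  Job 3: processing = 11, completes at 22
  Job 4: processing = 18, completes at 40
Sum of completion times = 77
Average completion time = 77/4 = 19.25

19.25


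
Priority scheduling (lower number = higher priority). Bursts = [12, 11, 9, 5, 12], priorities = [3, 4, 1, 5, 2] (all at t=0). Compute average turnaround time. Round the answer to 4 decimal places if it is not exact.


Sort by priority (ascending = highest first):
Order: [(1, 9), (2, 12), (3, 12), (4, 11), (5, 5)]
Completion times:
  Priority 1, burst=9, C=9
  Priority 2, burst=12, C=21
  Priority 3, burst=12, C=33
  Priority 4, burst=11, C=44
  Priority 5, burst=5, C=49
Average turnaround = 156/5 = 31.2

31.2


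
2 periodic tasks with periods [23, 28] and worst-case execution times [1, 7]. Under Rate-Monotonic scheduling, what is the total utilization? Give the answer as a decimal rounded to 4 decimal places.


Compute individual utilizations (exact fractions):
  Task 1: C/T = 1/23 (approx. 0.0435)
  Task 2: C/T = 7/28 = 1/4 (approx. 0.25)
Total utilization U = 1/23 + 1/4 = 27/92
Rounded to 4 decimal places: U = 0.2935
RM (Liu & Layland) bound for 2 tasks = 0.828427; compare with U = 27/92 (approx. 0.293478)
U <= bound, so schedulable by RM sufficient condition.

0.2935


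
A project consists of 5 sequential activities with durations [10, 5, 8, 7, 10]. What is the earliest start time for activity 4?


Activity 4 starts after activities 1 through 3 complete.
Predecessor durations: [10, 5, 8]
ES = 10 + 5 + 8 = 23

23


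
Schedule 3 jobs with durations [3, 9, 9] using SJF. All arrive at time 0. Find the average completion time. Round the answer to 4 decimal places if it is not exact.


SJF order (ascending): [3, 9, 9]
Completion times:
  Job 1: burst=3, C=3
  Job 2: burst=9, C=12
  Job 3: burst=9, C=21
Average completion = 36/3 = 12.0

12.0


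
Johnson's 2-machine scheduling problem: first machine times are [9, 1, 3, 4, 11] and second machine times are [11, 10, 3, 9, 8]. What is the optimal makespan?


Apply Johnson's rule:
  Group 1 (a <= b): [(2, 1, 10), (3, 3, 3), (4, 4, 9), (1, 9, 11)]
  Group 2 (a > b): [(5, 11, 8)]
Optimal job order: [2, 3, 4, 1, 5]
Schedule:
  Job 2: M1 done at 1, M2 done at 11
  Job 3: M1 done at 4, M2 done at 14
  Job 4: M1 done at 8, M2 done at 23
  Job 1: M1 done at 17, M2 done at 34
  Job 5: M1 done at 28, M2 done at 42
Makespan = 42

42


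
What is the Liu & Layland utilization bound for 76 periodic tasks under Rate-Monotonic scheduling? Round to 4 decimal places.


Compute 2^(1/76) = 1.0091620748
Subtract 1: 1.0091620748 - 1 = 0.0091620748
Multiply by n: 76 * 0.0091620748 = 0.6963176848
Round to 4 dp: 0.6963

0.6963


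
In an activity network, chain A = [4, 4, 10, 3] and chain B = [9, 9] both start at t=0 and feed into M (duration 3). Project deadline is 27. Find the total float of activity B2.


Forward pass: ES(B2) = sum of predecessors on chain B = 9
EF = ES + duration = 9 + 9 = 18
Backward pass: LF(M) = deadline = 27; LS(M) = 27 - 3 = 24
LF(B2) = LS(M) - sum(successors on chain B) = 24 - 0 = 24
LS = LF - duration = 24 - 9 = 15
Total float = LS - ES = 15 - 9 = 6

6


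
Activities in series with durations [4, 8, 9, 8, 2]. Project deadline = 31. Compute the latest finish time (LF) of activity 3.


LF(activity 3) = deadline - sum of successor durations
Successors: activities 4 through 5 with durations [8, 2]
Sum of successor durations = 10
LF = 31 - 10 = 21

21


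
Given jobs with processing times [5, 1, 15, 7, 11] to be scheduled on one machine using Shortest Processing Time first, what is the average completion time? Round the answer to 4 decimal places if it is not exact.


Sort jobs by processing time (SPT order): [1, 5, 7, 11, 15]
Compute completion times sequentially:
  Job 1: processing = 1, completes at 1
  Job 2: processing = 5, completes at 6
  Job 3: processing = 7, completes at 13
  Job 4: processing = 11, completes at 24
  Job 5: processing = 15, completes at 39
Sum of completion times = 83
Average completion time = 83/5 = 16.6

16.6


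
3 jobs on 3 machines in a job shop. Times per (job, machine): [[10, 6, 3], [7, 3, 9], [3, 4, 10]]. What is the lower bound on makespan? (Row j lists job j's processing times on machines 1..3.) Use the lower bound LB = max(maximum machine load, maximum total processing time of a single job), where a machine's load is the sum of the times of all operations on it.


Machine loads:
  Machine 1: 10 + 7 + 3 = 20
  Machine 2: 6 + 3 + 4 = 13
  Machine 3: 3 + 9 + 10 = 22
Max machine load = 22
Job totals:
  Job 1: 19
  Job 2: 19
  Job 3: 17
Max job total = 19
Lower bound = max(22, 19) = 22

22


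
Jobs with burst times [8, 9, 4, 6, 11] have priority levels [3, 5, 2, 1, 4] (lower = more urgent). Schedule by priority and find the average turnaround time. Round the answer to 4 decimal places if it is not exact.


Sort by priority (ascending = highest first):
Order: [(1, 6), (2, 4), (3, 8), (4, 11), (5, 9)]
Completion times:
  Priority 1, burst=6, C=6
  Priority 2, burst=4, C=10
  Priority 3, burst=8, C=18
  Priority 4, burst=11, C=29
  Priority 5, burst=9, C=38
Average turnaround = 101/5 = 20.2

20.2


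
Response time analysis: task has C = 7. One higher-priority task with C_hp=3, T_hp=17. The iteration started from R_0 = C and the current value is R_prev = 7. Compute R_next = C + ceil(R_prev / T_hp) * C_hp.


R_next = C + ceil(R_prev / T_hp) * C_hp
ceil(7 / 17) = ceil(0.4118) = 1
Interference = 1 * 3 = 3
R_next = 7 + 3 = 10

10


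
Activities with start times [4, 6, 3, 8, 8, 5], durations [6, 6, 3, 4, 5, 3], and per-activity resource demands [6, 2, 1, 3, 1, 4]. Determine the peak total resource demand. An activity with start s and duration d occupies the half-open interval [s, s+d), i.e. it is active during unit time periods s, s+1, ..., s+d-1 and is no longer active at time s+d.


Each activity i is active on [start_i, start_i + duration_i).
Compute total resource usage per time slot:
  t=0: active resources = [], total = 0
  t=1: active resources = [], total = 0
  t=2: active resources = [], total = 0
  t=3: active resources = [1], total = 1
  t=4: active resources = [6, 1], total = 7
  t=5: active resources = [6, 1, 4], total = 11
  t=6: active resources = [6, 2, 4], total = 12
  t=7: active resources = [6, 2, 4], total = 12
  t=8: active resources = [6, 2, 3, 1], total = 12
  t=9: active resources = [6, 2, 3, 1], total = 12
  t=10: active resources = [2, 3, 1], total = 6
  t=11: active resources = [2, 3, 1], total = 6
  t=12: active resources = [1], total = 1
Peak resource demand = 12

12


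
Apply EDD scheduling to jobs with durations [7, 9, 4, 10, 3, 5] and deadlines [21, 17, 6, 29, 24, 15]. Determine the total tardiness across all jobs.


Sort by due date (EDD order): [(4, 6), (5, 15), (9, 17), (7, 21), (3, 24), (10, 29)]
Compute completion times and tardiness:
  Job 1: p=4, d=6, C=4, tardiness=max(0,4-6)=0
  Job 2: p=5, d=15, C=9, tardiness=max(0,9-15)=0
  Job 3: p=9, d=17, C=18, tardiness=max(0,18-17)=1
  Job 4: p=7, d=21, C=25, tardiness=max(0,25-21)=4
  Job 5: p=3, d=24, C=28, tardiness=max(0,28-24)=4
  Job 6: p=10, d=29, C=38, tardiness=max(0,38-29)=9
Total tardiness = 18

18


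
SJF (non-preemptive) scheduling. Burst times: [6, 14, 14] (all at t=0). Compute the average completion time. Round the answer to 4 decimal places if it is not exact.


SJF order (ascending): [6, 14, 14]
Completion times:
  Job 1: burst=6, C=6
  Job 2: burst=14, C=20
  Job 3: burst=14, C=34
Average completion = 60/3 = 20.0

20.0


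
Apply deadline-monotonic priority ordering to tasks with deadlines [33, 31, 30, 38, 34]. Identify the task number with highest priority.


Sort tasks by relative deadline (ascending):
  Task 3: deadline = 30
  Task 2: deadline = 31
  Task 1: deadline = 33
  Task 5: deadline = 34
  Task 4: deadline = 38
Priority order (highest first): [3, 2, 1, 5, 4]
Highest priority task = 3

3


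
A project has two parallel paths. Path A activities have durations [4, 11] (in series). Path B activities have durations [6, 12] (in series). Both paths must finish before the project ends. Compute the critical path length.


Path A total = 4 + 11 = 15
Path B total = 6 + 12 = 18
Critical path = longest path = max(15, 18) = 18

18


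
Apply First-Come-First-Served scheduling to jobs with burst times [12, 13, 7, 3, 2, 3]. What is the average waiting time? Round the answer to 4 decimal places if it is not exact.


FCFS order (as given): [12, 13, 7, 3, 2, 3]
Waiting times:
  Job 1: wait = 0
  Job 2: wait = 12
  Job 3: wait = 25
  Job 4: wait = 32
  Job 5: wait = 35
  Job 6: wait = 37
Sum of waiting times = 141
Average waiting time = 141/6 = 23.5

23.5


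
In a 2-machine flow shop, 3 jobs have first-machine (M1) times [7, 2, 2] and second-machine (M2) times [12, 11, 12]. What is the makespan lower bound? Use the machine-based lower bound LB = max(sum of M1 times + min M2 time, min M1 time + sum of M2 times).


LB1 = sum(M1 times) + min(M2 times) = 11 + 11 = 22
LB2 = min(M1 times) + sum(M2 times) = 2 + 35 = 37
Lower bound = max(LB1, LB2) = max(22, 37) = 37

37


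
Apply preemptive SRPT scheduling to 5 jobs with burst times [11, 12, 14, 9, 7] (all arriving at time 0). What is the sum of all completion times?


Since all jobs arrive at t=0, SRPT equals SPT ordering.
SPT order: [7, 9, 11, 12, 14]
Completion times:
  Job 1: p=7, C=7
  Job 2: p=9, C=16
  Job 3: p=11, C=27
  Job 4: p=12, C=39
  Job 5: p=14, C=53
Total completion time = 7 + 16 + 27 + 39 + 53 = 142

142


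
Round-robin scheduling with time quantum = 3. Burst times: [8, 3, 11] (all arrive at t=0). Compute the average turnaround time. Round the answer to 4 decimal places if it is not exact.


Time quantum = 3
Execution trace:
  J1 runs 3 units, time = 3
  J2 runs 3 units, time = 6
  J3 runs 3 units, time = 9
  J1 runs 3 units, time = 12
  J3 runs 3 units, time = 15
  J1 runs 2 units, time = 17
  J3 runs 3 units, time = 20
  J3 runs 2 units, time = 22
Finish times: [17, 6, 22]
Average turnaround = 45/3 = 15.0

15.0


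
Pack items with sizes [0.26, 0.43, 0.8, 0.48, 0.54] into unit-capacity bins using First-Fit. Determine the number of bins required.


Place items sequentially using First-Fit:
  Item 0.26 -> new Bin 1
  Item 0.43 -> Bin 1 (now 0.69)
  Item 0.8 -> new Bin 2
  Item 0.48 -> new Bin 3
  Item 0.54 -> new Bin 4
Total bins used = 4

4


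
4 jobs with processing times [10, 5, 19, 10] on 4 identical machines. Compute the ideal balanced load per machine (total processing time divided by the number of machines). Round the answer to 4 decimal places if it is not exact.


Total processing time = 10 + 5 + 19 + 10 = 44
Number of machines = 4
Ideal balanced load = 44 / 4 = 11.0

11.0


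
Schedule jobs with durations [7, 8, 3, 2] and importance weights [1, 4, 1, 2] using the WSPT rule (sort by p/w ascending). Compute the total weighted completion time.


Compute p/w ratios and sort ascending (WSPT): [(2, 2), (8, 4), (3, 1), (7, 1)]
Compute weighted completion times:
  Job (p=2,w=2): C=2, w*C=2*2=4
  Job (p=8,w=4): C=10, w*C=4*10=40
  Job (p=3,w=1): C=13, w*C=1*13=13
  Job (p=7,w=1): C=20, w*C=1*20=20
Total weighted completion time = 77

77


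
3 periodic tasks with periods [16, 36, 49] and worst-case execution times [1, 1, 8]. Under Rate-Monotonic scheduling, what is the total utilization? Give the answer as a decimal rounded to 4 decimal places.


Compute individual utilizations (exact fractions):
  Task 1: C/T = 1/16 (approx. 0.0625)
  Task 2: C/T = 1/36 (approx. 0.0278)
  Task 3: C/T = 8/49 (approx. 0.1633)
Total utilization U = 1/16 + 1/36 + 8/49 = 1789/7056
Rounded to 4 decimal places: U = 0.2535
RM (Liu & Layland) bound for 3 tasks = 0.779763; compare with U = 1789/7056 (approx. 0.253543)
U <= bound, so schedulable by RM sufficient condition.

0.2535


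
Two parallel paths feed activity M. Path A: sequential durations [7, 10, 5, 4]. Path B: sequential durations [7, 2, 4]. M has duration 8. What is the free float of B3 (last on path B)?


ES(B3) = sum of predecessors on chain B = 9
EF(B3) = ES + duration = 9 + 4 = 13
Successor of B3 is M. ES(M) = max(sum(A), sum(B)) = max(26, 13) = 26
Free float = ES(successor) - EF(current) = 26 - 13 = 13

13


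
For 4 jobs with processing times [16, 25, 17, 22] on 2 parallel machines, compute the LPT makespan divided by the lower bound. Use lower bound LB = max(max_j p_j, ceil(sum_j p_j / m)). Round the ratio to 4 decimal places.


LPT order: [25, 22, 17, 16]
Machine loads after assignment: [41, 39]
LPT makespan = 41
Lower bound = max(max_job, ceil(total/2)) = max(25, 40) = 40
Ratio = 41 / 40 = 1.025

1.025


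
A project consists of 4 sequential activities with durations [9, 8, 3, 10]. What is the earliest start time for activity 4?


Activity 4 starts after activities 1 through 3 complete.
Predecessor durations: [9, 8, 3]
ES = 9 + 8 + 3 = 20

20


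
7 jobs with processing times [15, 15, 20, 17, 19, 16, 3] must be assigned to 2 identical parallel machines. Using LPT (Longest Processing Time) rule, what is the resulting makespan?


Sort jobs in decreasing order (LPT): [20, 19, 17, 16, 15, 15, 3]
Assign each job to the least loaded machine:
  Machine 1: jobs [20, 16, 15, 3], load = 54
  Machine 2: jobs [19, 17, 15], load = 51
Makespan = max load = 54

54


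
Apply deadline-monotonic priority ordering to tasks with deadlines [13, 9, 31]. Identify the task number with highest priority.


Sort tasks by relative deadline (ascending):
  Task 2: deadline = 9
  Task 1: deadline = 13
  Task 3: deadline = 31
Priority order (highest first): [2, 1, 3]
Highest priority task = 2

2


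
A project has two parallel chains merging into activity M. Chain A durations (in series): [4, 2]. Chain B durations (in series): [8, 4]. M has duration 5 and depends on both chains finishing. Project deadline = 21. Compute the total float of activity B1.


Forward pass: ES(B1) = sum of predecessors on chain B = 0
EF = ES + duration = 0 + 8 = 8
Backward pass: LF(M) = deadline = 21; LS(M) = 21 - 5 = 16
LF(B1) = LS(M) - sum(successors on chain B) = 16 - 4 = 12
LS = LF - duration = 12 - 8 = 4
Total float = LS - ES = 4 - 0 = 4

4


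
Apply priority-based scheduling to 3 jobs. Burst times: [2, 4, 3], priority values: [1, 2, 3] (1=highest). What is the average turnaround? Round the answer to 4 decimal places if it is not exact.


Sort by priority (ascending = highest first):
Order: [(1, 2), (2, 4), (3, 3)]
Completion times:
  Priority 1, burst=2, C=2
  Priority 2, burst=4, C=6
  Priority 3, burst=3, C=9
Average turnaround = 17/3 = 5.6667

5.6667


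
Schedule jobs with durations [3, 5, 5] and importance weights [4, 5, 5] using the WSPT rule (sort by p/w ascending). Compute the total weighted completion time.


Compute p/w ratios and sort ascending (WSPT): [(3, 4), (5, 5), (5, 5)]
Compute weighted completion times:
  Job (p=3,w=4): C=3, w*C=4*3=12
  Job (p=5,w=5): C=8, w*C=5*8=40
  Job (p=5,w=5): C=13, w*C=5*13=65
Total weighted completion time = 117

117


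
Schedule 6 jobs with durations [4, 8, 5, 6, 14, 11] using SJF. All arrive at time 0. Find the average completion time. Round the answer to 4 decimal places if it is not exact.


SJF order (ascending): [4, 5, 6, 8, 11, 14]
Completion times:
  Job 1: burst=4, C=4
  Job 2: burst=5, C=9
  Job 3: burst=6, C=15
  Job 4: burst=8, C=23
  Job 5: burst=11, C=34
  Job 6: burst=14, C=48
Average completion = 133/6 = 22.1667

22.1667


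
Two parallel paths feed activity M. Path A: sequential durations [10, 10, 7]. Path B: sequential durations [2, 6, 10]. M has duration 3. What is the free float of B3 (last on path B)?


ES(B3) = sum of predecessors on chain B = 8
EF(B3) = ES + duration = 8 + 10 = 18
Successor of B3 is M. ES(M) = max(sum(A), sum(B)) = max(27, 18) = 27
Free float = ES(successor) - EF(current) = 27 - 18 = 9

9


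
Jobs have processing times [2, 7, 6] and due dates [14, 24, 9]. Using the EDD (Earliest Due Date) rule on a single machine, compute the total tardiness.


Sort by due date (EDD order): [(6, 9), (2, 14), (7, 24)]
Compute completion times and tardiness:
  Job 1: p=6, d=9, C=6, tardiness=max(0,6-9)=0
  Job 2: p=2, d=14, C=8, tardiness=max(0,8-14)=0
  Job 3: p=7, d=24, C=15, tardiness=max(0,15-24)=0
Total tardiness = 0

0


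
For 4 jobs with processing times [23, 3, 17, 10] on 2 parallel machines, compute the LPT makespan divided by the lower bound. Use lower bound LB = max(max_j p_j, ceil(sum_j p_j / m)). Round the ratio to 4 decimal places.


LPT order: [23, 17, 10, 3]
Machine loads after assignment: [26, 27]
LPT makespan = 27
Lower bound = max(max_job, ceil(total/2)) = max(23, 27) = 27
Ratio = 27 / 27 = 1.0

1.0


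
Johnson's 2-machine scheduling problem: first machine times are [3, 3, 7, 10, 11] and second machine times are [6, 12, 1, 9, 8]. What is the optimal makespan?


Apply Johnson's rule:
  Group 1 (a <= b): [(1, 3, 6), (2, 3, 12)]
  Group 2 (a > b): [(4, 10, 9), (5, 11, 8), (3, 7, 1)]
Optimal job order: [1, 2, 4, 5, 3]
Schedule:
  Job 1: M1 done at 3, M2 done at 9
  Job 2: M1 done at 6, M2 done at 21
  Job 4: M1 done at 16, M2 done at 30
  Job 5: M1 done at 27, M2 done at 38
  Job 3: M1 done at 34, M2 done at 39
Makespan = 39

39


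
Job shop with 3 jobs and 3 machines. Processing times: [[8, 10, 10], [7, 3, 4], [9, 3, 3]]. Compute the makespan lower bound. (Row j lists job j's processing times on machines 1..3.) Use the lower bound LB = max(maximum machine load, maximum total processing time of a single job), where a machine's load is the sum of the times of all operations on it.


Machine loads:
  Machine 1: 8 + 7 + 9 = 24
  Machine 2: 10 + 3 + 3 = 16
  Machine 3: 10 + 4 + 3 = 17
Max machine load = 24
Job totals:
  Job 1: 28
  Job 2: 14
  Job 3: 15
Max job total = 28
Lower bound = max(24, 28) = 28

28


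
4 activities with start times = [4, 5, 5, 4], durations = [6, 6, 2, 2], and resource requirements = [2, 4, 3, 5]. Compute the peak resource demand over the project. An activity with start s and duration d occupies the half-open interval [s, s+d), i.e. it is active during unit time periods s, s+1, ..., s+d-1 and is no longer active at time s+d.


Each activity i is active on [start_i, start_i + duration_i).
Compute total resource usage per time slot:
  t=0: active resources = [], total = 0
  t=1: active resources = [], total = 0
  t=2: active resources = [], total = 0
  t=3: active resources = [], total = 0
  t=4: active resources = [2, 5], total = 7
  t=5: active resources = [2, 4, 3, 5], total = 14
  t=6: active resources = [2, 4, 3], total = 9
  t=7: active resources = [2, 4], total = 6
  t=8: active resources = [2, 4], total = 6
  t=9: active resources = [2, 4], total = 6
  t=10: active resources = [4], total = 4
Peak resource demand = 14

14


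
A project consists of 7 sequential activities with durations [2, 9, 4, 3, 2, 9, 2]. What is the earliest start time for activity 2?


Activity 2 starts after activities 1 through 1 complete.
Predecessor durations: [2]
ES = 2 = 2

2


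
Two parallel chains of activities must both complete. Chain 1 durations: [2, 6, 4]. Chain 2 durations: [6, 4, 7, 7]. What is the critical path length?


Path A total = 2 + 6 + 4 = 12
Path B total = 6 + 4 + 7 + 7 = 24
Critical path = longest path = max(12, 24) = 24

24


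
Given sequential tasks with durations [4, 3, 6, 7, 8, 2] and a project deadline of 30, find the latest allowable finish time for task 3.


LF(activity 3) = deadline - sum of successor durations
Successors: activities 4 through 6 with durations [7, 8, 2]
Sum of successor durations = 17
LF = 30 - 17 = 13

13


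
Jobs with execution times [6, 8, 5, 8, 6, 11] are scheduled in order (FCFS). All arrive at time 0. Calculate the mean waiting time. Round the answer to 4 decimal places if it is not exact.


FCFS order (as given): [6, 8, 5, 8, 6, 11]
Waiting times:
  Job 1: wait = 0
  Job 2: wait = 6
  Job 3: wait = 14
  Job 4: wait = 19
  Job 5: wait = 27
  Job 6: wait = 33
Sum of waiting times = 99
Average waiting time = 99/6 = 16.5

16.5


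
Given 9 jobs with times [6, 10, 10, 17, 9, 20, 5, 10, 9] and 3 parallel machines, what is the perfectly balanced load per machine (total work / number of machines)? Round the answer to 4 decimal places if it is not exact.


Total processing time = 6 + 10 + 10 + 17 + 9 + 20 + 5 + 10 + 9 = 96
Number of machines = 3
Ideal balanced load = 96 / 3 = 32.0

32.0


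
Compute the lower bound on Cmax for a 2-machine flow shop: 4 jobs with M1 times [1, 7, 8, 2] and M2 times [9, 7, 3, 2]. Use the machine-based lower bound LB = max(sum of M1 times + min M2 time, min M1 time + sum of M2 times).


LB1 = sum(M1 times) + min(M2 times) = 18 + 2 = 20
LB2 = min(M1 times) + sum(M2 times) = 1 + 21 = 22
Lower bound = max(LB1, LB2) = max(20, 22) = 22

22


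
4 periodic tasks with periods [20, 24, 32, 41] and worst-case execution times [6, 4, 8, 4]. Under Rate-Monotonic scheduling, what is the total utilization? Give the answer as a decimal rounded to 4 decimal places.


Compute individual utilizations (exact fractions):
  Task 1: C/T = 6/20 = 3/10 (approx. 0.3)
  Task 2: C/T = 4/24 = 1/6 (approx. 0.1667)
  Task 3: C/T = 8/32 = 1/4 (approx. 0.25)
  Task 4: C/T = 4/41 (approx. 0.0976)
Total utilization U = 3/10 + 1/6 + 1/4 + 4/41 = 2003/2460
Rounded to 4 decimal places: U = 0.8142
RM (Liu & Layland) bound for 4 tasks = 0.756828; compare with U = 2003/2460 (approx. 0.814228)
bound < U <= 1, so the RM sufficient condition is not met (inconclusive; an exact test such as response-time analysis is needed).

0.8142


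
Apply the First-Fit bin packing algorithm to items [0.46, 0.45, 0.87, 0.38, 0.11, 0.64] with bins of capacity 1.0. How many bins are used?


Place items sequentially using First-Fit:
  Item 0.46 -> new Bin 1
  Item 0.45 -> Bin 1 (now 0.91)
  Item 0.87 -> new Bin 2
  Item 0.38 -> new Bin 3
  Item 0.11 -> Bin 2 (now 0.98)
  Item 0.64 -> new Bin 4
Total bins used = 4

4


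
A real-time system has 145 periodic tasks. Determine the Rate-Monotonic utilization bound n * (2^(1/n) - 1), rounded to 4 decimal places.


Compute 2^(1/145) = 1.0047917694
Subtract 1: 1.0047917694 - 1 = 0.0047917694
Multiply by n: 145 * 0.0047917694 = 0.6948065630
Round to 4 dp: 0.6948

0.6948


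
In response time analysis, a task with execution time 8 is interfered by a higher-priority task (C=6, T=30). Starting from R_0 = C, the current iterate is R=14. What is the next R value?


R_next = C + ceil(R_prev / T_hp) * C_hp
ceil(14 / 30) = ceil(0.4667) = 1
Interference = 1 * 6 = 6
R_next = 8 + 6 = 14
R_next = R_prev, so the iteration has converged (response time = 14).

14


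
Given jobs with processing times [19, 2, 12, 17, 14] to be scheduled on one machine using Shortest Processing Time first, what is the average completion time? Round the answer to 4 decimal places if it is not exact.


Sort jobs by processing time (SPT order): [2, 12, 14, 17, 19]
Compute completion times sequentially:
  Job 1: processing = 2, completes at 2
  Job 2: processing = 12, completes at 14
  Job 3: processing = 14, completes at 28
  Job 4: processing = 17, completes at 45
  Job 5: processing = 19, completes at 64
Sum of completion times = 153
Average completion time = 153/5 = 30.6

30.6


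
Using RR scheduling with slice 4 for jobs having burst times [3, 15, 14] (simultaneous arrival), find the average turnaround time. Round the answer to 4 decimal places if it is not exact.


Time quantum = 4
Execution trace:
  J1 runs 3 units, time = 3
  J2 runs 4 units, time = 7
  J3 runs 4 units, time = 11
  J2 runs 4 units, time = 15
  J3 runs 4 units, time = 19
  J2 runs 4 units, time = 23
  J3 runs 4 units, time = 27
  J2 runs 3 units, time = 30
  J3 runs 2 units, time = 32
Finish times: [3, 30, 32]
Average turnaround = 65/3 = 21.6667

21.6667


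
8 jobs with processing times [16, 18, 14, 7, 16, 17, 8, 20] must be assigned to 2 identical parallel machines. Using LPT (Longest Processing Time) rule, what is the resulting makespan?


Sort jobs in decreasing order (LPT): [20, 18, 17, 16, 16, 14, 8, 7]
Assign each job to the least loaded machine:
  Machine 1: jobs [20, 16, 14, 8], load = 58
  Machine 2: jobs [18, 17, 16, 7], load = 58
Makespan = max load = 58

58


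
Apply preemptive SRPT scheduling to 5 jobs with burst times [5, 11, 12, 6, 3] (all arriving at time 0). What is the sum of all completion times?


Since all jobs arrive at t=0, SRPT equals SPT ordering.
SPT order: [3, 5, 6, 11, 12]
Completion times:
  Job 1: p=3, C=3
  Job 2: p=5, C=8
  Job 3: p=6, C=14
  Job 4: p=11, C=25
  Job 5: p=12, C=37
Total completion time = 3 + 8 + 14 + 25 + 37 = 87

87


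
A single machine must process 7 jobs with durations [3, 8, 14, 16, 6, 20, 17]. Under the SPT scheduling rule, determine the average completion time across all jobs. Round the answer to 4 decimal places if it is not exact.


Sort jobs by processing time (SPT order): [3, 6, 8, 14, 16, 17, 20]
Compute completion times sequentially:
  Job 1: processing = 3, completes at 3
  Job 2: processing = 6, completes at 9
  Job 3: processing = 8, completes at 17
  Job 4: processing = 14, completes at 31
  Job 5: processing = 16, completes at 47
  Job 6: processing = 17, completes at 64
  Job 7: processing = 20, completes at 84
Sum of completion times = 255
Average completion time = 255/7 = 36.4286

36.4286


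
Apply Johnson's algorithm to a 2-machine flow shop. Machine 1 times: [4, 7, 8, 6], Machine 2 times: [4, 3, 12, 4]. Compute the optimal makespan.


Apply Johnson's rule:
  Group 1 (a <= b): [(1, 4, 4), (3, 8, 12)]
  Group 2 (a > b): [(4, 6, 4), (2, 7, 3)]
Optimal job order: [1, 3, 4, 2]
Schedule:
  Job 1: M1 done at 4, M2 done at 8
  Job 3: M1 done at 12, M2 done at 24
  Job 4: M1 done at 18, M2 done at 28
  Job 2: M1 done at 25, M2 done at 31
Makespan = 31

31


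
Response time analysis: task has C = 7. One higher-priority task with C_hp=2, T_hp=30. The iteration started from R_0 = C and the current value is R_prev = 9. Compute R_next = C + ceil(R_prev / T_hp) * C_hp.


R_next = C + ceil(R_prev / T_hp) * C_hp
ceil(9 / 30) = ceil(0.3) = 1
Interference = 1 * 2 = 2
R_next = 7 + 2 = 9
R_next = R_prev, so the iteration has converged (response time = 9).

9


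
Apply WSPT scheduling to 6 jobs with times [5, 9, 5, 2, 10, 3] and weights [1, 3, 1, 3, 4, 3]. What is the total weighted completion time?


Compute p/w ratios and sort ascending (WSPT): [(2, 3), (3, 3), (10, 4), (9, 3), (5, 1), (5, 1)]
Compute weighted completion times:
  Job (p=2,w=3): C=2, w*C=3*2=6
  Job (p=3,w=3): C=5, w*C=3*5=15
  Job (p=10,w=4): C=15, w*C=4*15=60
  Job (p=9,w=3): C=24, w*C=3*24=72
  Job (p=5,w=1): C=29, w*C=1*29=29
  Job (p=5,w=1): C=34, w*C=1*34=34
Total weighted completion time = 216

216


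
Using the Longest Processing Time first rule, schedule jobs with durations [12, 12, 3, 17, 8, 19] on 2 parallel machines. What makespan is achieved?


Sort jobs in decreasing order (LPT): [19, 17, 12, 12, 8, 3]
Assign each job to the least loaded machine:
  Machine 1: jobs [19, 12, 3], load = 34
  Machine 2: jobs [17, 12, 8], load = 37
Makespan = max load = 37

37


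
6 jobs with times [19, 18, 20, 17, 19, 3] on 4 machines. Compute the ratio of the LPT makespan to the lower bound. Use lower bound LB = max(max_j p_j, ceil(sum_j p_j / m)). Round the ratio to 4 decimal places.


LPT order: [20, 19, 19, 18, 17, 3]
Machine loads after assignment: [20, 22, 19, 35]
LPT makespan = 35
Lower bound = max(max_job, ceil(total/4)) = max(20, 24) = 24
Ratio = 35 / 24 = 1.4583

1.4583


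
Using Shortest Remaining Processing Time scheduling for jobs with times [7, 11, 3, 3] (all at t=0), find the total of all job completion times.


Since all jobs arrive at t=0, SRPT equals SPT ordering.
SPT order: [3, 3, 7, 11]
Completion times:
  Job 1: p=3, C=3
  Job 2: p=3, C=6
  Job 3: p=7, C=13
  Job 4: p=11, C=24
Total completion time = 3 + 6 + 13 + 24 = 46

46


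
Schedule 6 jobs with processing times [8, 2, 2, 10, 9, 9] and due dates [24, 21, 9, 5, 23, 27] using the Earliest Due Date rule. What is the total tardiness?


Sort by due date (EDD order): [(10, 5), (2, 9), (2, 21), (9, 23), (8, 24), (9, 27)]
Compute completion times and tardiness:
  Job 1: p=10, d=5, C=10, tardiness=max(0,10-5)=5
  Job 2: p=2, d=9, C=12, tardiness=max(0,12-9)=3
  Job 3: p=2, d=21, C=14, tardiness=max(0,14-21)=0
  Job 4: p=9, d=23, C=23, tardiness=max(0,23-23)=0
  Job 5: p=8, d=24, C=31, tardiness=max(0,31-24)=7
  Job 6: p=9, d=27, C=40, tardiness=max(0,40-27)=13
Total tardiness = 28

28


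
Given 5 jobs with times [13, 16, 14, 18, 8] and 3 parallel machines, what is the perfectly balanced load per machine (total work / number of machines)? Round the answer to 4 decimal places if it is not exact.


Total processing time = 13 + 16 + 14 + 18 + 8 = 69
Number of machines = 3
Ideal balanced load = 69 / 3 = 23.0

23.0


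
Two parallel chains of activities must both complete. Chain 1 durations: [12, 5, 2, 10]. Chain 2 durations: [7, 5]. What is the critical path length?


Path A total = 12 + 5 + 2 + 10 = 29
Path B total = 7 + 5 = 12
Critical path = longest path = max(29, 12) = 29

29


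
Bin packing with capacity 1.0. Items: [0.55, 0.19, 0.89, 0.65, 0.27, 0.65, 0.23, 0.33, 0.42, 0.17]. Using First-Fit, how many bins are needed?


Place items sequentially using First-Fit:
  Item 0.55 -> new Bin 1
  Item 0.19 -> Bin 1 (now 0.74)
  Item 0.89 -> new Bin 2
  Item 0.65 -> new Bin 3
  Item 0.27 -> Bin 3 (now 0.92)
  Item 0.65 -> new Bin 4
  Item 0.23 -> Bin 1 (now 0.97)
  Item 0.33 -> Bin 4 (now 0.98)
  Item 0.42 -> new Bin 5
  Item 0.17 -> Bin 5 (now 0.59)
Total bins used = 5

5


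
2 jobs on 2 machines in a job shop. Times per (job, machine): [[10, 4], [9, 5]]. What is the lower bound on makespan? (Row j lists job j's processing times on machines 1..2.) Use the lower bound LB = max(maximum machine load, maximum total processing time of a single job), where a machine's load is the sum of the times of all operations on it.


Machine loads:
  Machine 1: 10 + 9 = 19
  Machine 2: 4 + 5 = 9
Max machine load = 19
Job totals:
  Job 1: 14
  Job 2: 14
Max job total = 14
Lower bound = max(19, 14) = 19

19


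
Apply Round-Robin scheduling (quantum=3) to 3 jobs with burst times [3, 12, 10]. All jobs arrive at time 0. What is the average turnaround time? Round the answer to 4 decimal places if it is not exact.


Time quantum = 3
Execution trace:
  J1 runs 3 units, time = 3
  J2 runs 3 units, time = 6
  J3 runs 3 units, time = 9
  J2 runs 3 units, time = 12
  J3 runs 3 units, time = 15
  J2 runs 3 units, time = 18
  J3 runs 3 units, time = 21
  J2 runs 3 units, time = 24
  J3 runs 1 units, time = 25
Finish times: [3, 24, 25]
Average turnaround = 52/3 = 17.3333

17.3333


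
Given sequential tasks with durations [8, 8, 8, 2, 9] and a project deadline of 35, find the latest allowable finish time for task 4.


LF(activity 4) = deadline - sum of successor durations
Successors: activities 5 through 5 with durations [9]
Sum of successor durations = 9
LF = 35 - 9 = 26

26


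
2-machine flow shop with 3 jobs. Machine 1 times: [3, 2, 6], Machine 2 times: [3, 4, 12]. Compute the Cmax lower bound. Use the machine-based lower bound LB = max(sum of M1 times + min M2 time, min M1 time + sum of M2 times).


LB1 = sum(M1 times) + min(M2 times) = 11 + 3 = 14
LB2 = min(M1 times) + sum(M2 times) = 2 + 19 = 21
Lower bound = max(LB1, LB2) = max(14, 21) = 21

21


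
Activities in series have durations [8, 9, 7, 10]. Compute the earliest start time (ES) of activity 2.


Activity 2 starts after activities 1 through 1 complete.
Predecessor durations: [8]
ES = 8 = 8

8


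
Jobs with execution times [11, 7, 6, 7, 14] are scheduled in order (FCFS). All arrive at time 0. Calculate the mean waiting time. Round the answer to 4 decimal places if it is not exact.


FCFS order (as given): [11, 7, 6, 7, 14]
Waiting times:
  Job 1: wait = 0
  Job 2: wait = 11
  Job 3: wait = 18
  Job 4: wait = 24
  Job 5: wait = 31
Sum of waiting times = 84
Average waiting time = 84/5 = 16.8

16.8


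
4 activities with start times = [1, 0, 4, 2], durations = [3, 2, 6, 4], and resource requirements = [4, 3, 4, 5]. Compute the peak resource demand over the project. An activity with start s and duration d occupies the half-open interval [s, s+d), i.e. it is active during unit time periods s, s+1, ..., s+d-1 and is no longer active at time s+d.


Each activity i is active on [start_i, start_i + duration_i).
Compute total resource usage per time slot:
  t=0: active resources = [3], total = 3
  t=1: active resources = [4, 3], total = 7
  t=2: active resources = [4, 5], total = 9
  t=3: active resources = [4, 5], total = 9
  t=4: active resources = [4, 5], total = 9
  t=5: active resources = [4, 5], total = 9
  t=6: active resources = [4], total = 4
  t=7: active resources = [4], total = 4
  t=8: active resources = [4], total = 4
  t=9: active resources = [4], total = 4
Peak resource demand = 9

9


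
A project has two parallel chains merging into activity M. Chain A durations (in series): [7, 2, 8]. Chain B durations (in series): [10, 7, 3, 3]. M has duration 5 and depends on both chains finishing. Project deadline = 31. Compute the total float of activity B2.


Forward pass: ES(B2) = sum of predecessors on chain B = 10
EF = ES + duration = 10 + 7 = 17
Backward pass: LF(M) = deadline = 31; LS(M) = 31 - 5 = 26
LF(B2) = LS(M) - sum(successors on chain B) = 26 - 6 = 20
LS = LF - duration = 20 - 7 = 13
Total float = LS - ES = 13 - 10 = 3

3


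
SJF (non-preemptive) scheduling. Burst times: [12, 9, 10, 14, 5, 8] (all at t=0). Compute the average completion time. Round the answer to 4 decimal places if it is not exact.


SJF order (ascending): [5, 8, 9, 10, 12, 14]
Completion times:
  Job 1: burst=5, C=5
  Job 2: burst=8, C=13
  Job 3: burst=9, C=22
  Job 4: burst=10, C=32
  Job 5: burst=12, C=44
  Job 6: burst=14, C=58
Average completion = 174/6 = 29.0

29.0


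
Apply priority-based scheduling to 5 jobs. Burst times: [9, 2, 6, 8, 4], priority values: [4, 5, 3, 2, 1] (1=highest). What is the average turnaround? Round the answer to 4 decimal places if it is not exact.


Sort by priority (ascending = highest first):
Order: [(1, 4), (2, 8), (3, 6), (4, 9), (5, 2)]
Completion times:
  Priority 1, burst=4, C=4
  Priority 2, burst=8, C=12
  Priority 3, burst=6, C=18
  Priority 4, burst=9, C=27
  Priority 5, burst=2, C=29
Average turnaround = 90/5 = 18.0

18.0


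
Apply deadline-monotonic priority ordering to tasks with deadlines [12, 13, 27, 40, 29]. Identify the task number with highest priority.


Sort tasks by relative deadline (ascending):
  Task 1: deadline = 12
  Task 2: deadline = 13
  Task 3: deadline = 27
  Task 5: deadline = 29
  Task 4: deadline = 40
Priority order (highest first): [1, 2, 3, 5, 4]
Highest priority task = 1

1


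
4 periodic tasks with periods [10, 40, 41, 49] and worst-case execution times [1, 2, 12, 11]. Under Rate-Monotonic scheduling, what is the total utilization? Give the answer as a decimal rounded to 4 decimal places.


Compute individual utilizations (exact fractions):
  Task 1: C/T = 1/10 (approx. 0.1)
  Task 2: C/T = 2/40 = 1/20 (approx. 0.05)
  Task 3: C/T = 12/41 (approx. 0.2927)
  Task 4: C/T = 11/49 (approx. 0.2245)
Total utilization U = 1/10 + 1/20 + 12/41 + 11/49 = 26807/40180
Rounded to 4 decimal places: U = 0.6672
RM (Liu & Layland) bound for 4 tasks = 0.756828; compare with U = 26807/40180 (approx. 0.667173)
U <= bound, so schedulable by RM sufficient condition.

0.6672


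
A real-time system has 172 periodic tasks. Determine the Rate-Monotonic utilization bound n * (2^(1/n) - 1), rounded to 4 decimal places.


Compute 2^(1/172) = 1.0040380565
Subtract 1: 1.0040380565 - 1 = 0.0040380565
Multiply by n: 172 * 0.0040380565 = 0.6945457180
Round to 4 dp: 0.6945

0.6945


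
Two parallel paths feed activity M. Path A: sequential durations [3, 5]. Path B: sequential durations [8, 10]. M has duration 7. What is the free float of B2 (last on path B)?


ES(B2) = sum of predecessors on chain B = 8
EF(B2) = ES + duration = 8 + 10 = 18
Successor of B2 is M. ES(M) = max(sum(A), sum(B)) = max(8, 18) = 18
Free float = ES(successor) - EF(current) = 18 - 18 = 0

0


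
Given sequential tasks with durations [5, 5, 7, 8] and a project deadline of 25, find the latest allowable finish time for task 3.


LF(activity 3) = deadline - sum of successor durations
Successors: activities 4 through 4 with durations [8]
Sum of successor durations = 8
LF = 25 - 8 = 17

17


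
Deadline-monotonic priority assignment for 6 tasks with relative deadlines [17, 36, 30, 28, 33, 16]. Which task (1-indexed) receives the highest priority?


Sort tasks by relative deadline (ascending):
  Task 6: deadline = 16
  Task 1: deadline = 17
  Task 4: deadline = 28
  Task 3: deadline = 30
  Task 5: deadline = 33
  Task 2: deadline = 36
Priority order (highest first): [6, 1, 4, 3, 5, 2]
Highest priority task = 6

6


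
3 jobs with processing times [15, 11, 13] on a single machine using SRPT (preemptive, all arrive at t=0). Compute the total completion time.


Since all jobs arrive at t=0, SRPT equals SPT ordering.
SPT order: [11, 13, 15]
Completion times:
  Job 1: p=11, C=11
  Job 2: p=13, C=24
  Job 3: p=15, C=39
Total completion time = 11 + 24 + 39 = 74

74


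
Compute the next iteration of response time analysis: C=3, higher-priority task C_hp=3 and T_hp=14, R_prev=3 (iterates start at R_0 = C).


R_next = C + ceil(R_prev / T_hp) * C_hp
ceil(3 / 14) = ceil(0.2143) = 1
Interference = 1 * 3 = 3
R_next = 3 + 3 = 6

6


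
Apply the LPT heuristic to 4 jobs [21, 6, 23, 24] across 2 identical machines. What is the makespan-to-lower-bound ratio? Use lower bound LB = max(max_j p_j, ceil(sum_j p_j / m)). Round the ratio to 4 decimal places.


LPT order: [24, 23, 21, 6]
Machine loads after assignment: [30, 44]
LPT makespan = 44
Lower bound = max(max_job, ceil(total/2)) = max(24, 37) = 37
Ratio = 44 / 37 = 1.1892

1.1892


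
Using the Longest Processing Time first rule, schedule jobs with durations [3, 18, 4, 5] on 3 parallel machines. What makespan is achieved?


Sort jobs in decreasing order (LPT): [18, 5, 4, 3]
Assign each job to the least loaded machine:
  Machine 1: jobs [18], load = 18
  Machine 2: jobs [5], load = 5
  Machine 3: jobs [4, 3], load = 7
Makespan = max load = 18

18


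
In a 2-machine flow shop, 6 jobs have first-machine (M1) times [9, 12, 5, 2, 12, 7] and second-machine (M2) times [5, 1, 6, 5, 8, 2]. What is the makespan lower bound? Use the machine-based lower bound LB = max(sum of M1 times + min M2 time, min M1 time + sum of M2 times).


LB1 = sum(M1 times) + min(M2 times) = 47 + 1 = 48
LB2 = min(M1 times) + sum(M2 times) = 2 + 27 = 29
Lower bound = max(LB1, LB2) = max(48, 29) = 48

48
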